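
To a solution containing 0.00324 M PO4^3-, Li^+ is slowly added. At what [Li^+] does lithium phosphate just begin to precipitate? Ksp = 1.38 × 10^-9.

Li3PO4(s) ⇌ 3 Li^+(aq) + PO4^3-(aq)
Ksp = [Li^+]^3[PO4^3-]
Precipitation begins when Q = Ksp. With [PO4^3-] = 0.00324 M:
1.38 × 10^-9 = (0.00324) × [Li^+]^3
[Li^+] = (1.38 × 10^-9 / 3.24 × 10^-3)^(1/3) = 7.52 x 10^-3 M

[Li^+] ≈ 7.52e-3 M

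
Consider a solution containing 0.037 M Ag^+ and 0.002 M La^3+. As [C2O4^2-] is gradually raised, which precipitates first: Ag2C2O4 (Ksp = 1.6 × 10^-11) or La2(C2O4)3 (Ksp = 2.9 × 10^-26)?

Each salt begins to precipitate when Q = Ksp, i.e. when [C2O4^2-] reaches its threshold.
For Ag2C2O4: 1.6 × 10^-11 = (0.037)^2 × [C2O4^2-]  ⇒  [C2O4^2-] = 1.2 x 10^-8 M.
For La2(C2O4)3: 2.9 × 10^-26 = (0.002)^2 × [C2O4^2-]^3  ⇒  [C2O4^2-] = 1.9 × 10^-7 M.
The salt with the lower threshold [C2O4^2-] precipitates first: Ag2C2O4.

Ag2C2O4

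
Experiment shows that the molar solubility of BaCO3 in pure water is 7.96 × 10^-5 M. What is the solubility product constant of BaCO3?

Ksp ≈ 6.34 x 10^-9

BaCO3(s) ⇌ Ba^2+(aq) + CO3^2-(aq)
If s mol/L of BaCO3 dissolves, [Ba^2+] = s and [CO3^2-] = s.
Ksp = [Ba^2+][CO3^2-]
Ksp = s^2
Ksp = (7.96 x 10^-5)^2 = 6.34 × 10^-9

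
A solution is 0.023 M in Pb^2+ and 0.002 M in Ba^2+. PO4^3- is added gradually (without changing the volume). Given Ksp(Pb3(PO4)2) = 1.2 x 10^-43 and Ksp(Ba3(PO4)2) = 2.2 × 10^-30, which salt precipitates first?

Pb3(PO4)2

Each salt begins to precipitate when Q = Ksp, i.e. when [PO4^3-] reaches its threshold.
For Pb3(PO4)2: 1.2 x 10^-43 = (0.023)^3 × [PO4^3-]^2  ⇒  [PO4^3-] = 9.9 × 10^-20 M.
For Ba3(PO4)2: 2.2 × 10^-30 = (0.002)^3 × [PO4^3-]^2  ⇒  [PO4^3-] = 1.7 × 10^-11 M.
The salt with the lower threshold [PO4^3-] precipitates first: Pb3(PO4)2.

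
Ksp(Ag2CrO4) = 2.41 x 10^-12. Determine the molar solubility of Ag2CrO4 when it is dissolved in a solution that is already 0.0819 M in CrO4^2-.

Ag2CrO4(s) ⇌ 2 Ag^+(aq) + CrO4^2-(aq)
Ksp = [Ag^+]^2[CrO4^2-]
If s mol/L dissolves here, [Ag^+] = 2s, [CrO4^2-] = 0.0819 + s ≈ 0.0819 (since the CrO4^2- already present dominates).
Ksp ≈ (2s)^2 × 0.0819
s = 2.71 × 10^-6 M
Check: s = 2.7 × 10^-6 ≪ 0.0819, so the approximation is valid.

s = 2.71e-6 M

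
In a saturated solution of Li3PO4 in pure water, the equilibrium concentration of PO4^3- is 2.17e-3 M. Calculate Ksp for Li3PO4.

Li3PO4(s) <=> 3 Li^+(aq) + PO4^3-(aq)
Stoichiometry gives [Li^+] = (3/1)[PO4^3-] = 6.510 x 10^-3 M.
Ksp = [Li^+]^3[PO4^3-]
Ksp = (6.510 × 10^-3)^3 × 2.17 x 10^-3 = 5.99 × 10^-10

Ksp = 5.99e-10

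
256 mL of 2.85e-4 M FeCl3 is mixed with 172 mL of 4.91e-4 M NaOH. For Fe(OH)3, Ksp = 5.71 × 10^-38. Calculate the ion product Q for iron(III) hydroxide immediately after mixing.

Q = 1.31 x 10^-15

Total volume = 256 + 172 = 428 mL.
[Fe^3+] = 2.85 × 10^-4 × (256/428) = 1.705 x 10^-4 M
[OH^-] = 4.91 × 10^-4 × (172/428) = 1.973 × 10^-4 M
Fe(OH)3(s) ⇌ Fe^3+(aq) + 3 OH^-(aq), so Q = [Fe^3+][OH^-]^3
Q = (1.705 × 10^-4)(1.973 × 10^-4)^3 = 1.31 × 10^-15
Q > Ksp, so Fe(OH)3 will precipitate.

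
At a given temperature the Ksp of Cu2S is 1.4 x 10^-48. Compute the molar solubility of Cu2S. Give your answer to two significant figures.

Cu2S(s) <=> 2 Cu^+(aq) + S^2-(aq)
Ksp = [Cu^+]^2[S^2-]
With molar solubility s: [Cu^+] = 2s, [S^2-] = s.
Substituting: Ksp = (2s)^2s = 4s^3
s^3 = 1.4 x 10^-48 / 4, so s = 7.0 x 10^-17 M

7.0 × 10^-17 M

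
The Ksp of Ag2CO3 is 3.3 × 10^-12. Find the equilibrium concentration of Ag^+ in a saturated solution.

Ag2CO3(s) ⇌ 2 Ag^+(aq) + CO3^2-(aq)
Ksp = [Ag^+]^2[CO3^2-]
Let s = molar solubility. Then [Ag^+] = 2s and [CO3^2-] = s.
So Ksp = (2s)^2 × s = 4s^3
s = (3.3 × 10^-12 / 4)^(1/3) = 9.38 x 10^-5 M
[Ag^+] = 2s = 1.9 x 10^-4 M

[Ag^+] = 1.9 × 10^-4 M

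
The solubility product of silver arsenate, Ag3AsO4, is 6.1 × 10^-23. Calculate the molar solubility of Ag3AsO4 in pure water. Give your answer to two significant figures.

Ag3AsO4(s) ⇌ 3 Ag^+(aq) + AsO4^3-(aq)
Ksp = [Ag^+]^3[AsO4^3-]
If s mol/L of Ag3AsO4 dissolves, [Ag^+] = 3s and [AsO4^3-] = s.
Substituting: Ksp = (3s)^3s = 27s^4
s = (6.1 × 10^-23 / 27)^(1/4) = 1.2 x 10^-6 M

s = 1.2 × 10^-6 M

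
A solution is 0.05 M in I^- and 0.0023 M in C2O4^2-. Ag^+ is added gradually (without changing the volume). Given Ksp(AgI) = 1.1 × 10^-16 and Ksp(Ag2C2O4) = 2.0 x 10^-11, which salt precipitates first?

Each salt begins to precipitate when Q = Ksp, i.e. when [Ag^+] reaches its threshold.
For AgI: 1.1 × 10^-16 = 0.05 × [Ag^+]  ⇒  [Ag^+] = 2.2 × 10^-15 M.
For Ag2C2O4: 2.0 x 10^-11 = 0.0023 × [Ag^+]^2  ⇒  [Ag^+] = 9.3 × 10^-5 M.
The salt with the lower threshold [Ag^+] precipitates first: AgI.

AgI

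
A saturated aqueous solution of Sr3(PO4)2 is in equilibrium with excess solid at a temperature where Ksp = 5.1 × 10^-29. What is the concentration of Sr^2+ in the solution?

[Sr^2+] ≈ 2.6e-6 M

Sr3(PO4)2(s) <=> 3 Sr^2+ + 2 PO4^3-
Ksp = [Sr^2+]^3[PO4^3-]^2
If s mol/L of Sr3(PO4)2 dissolves, [Sr^2+] = 3s and [PO4^3-] = 2s.
Ksp = (3s)^3(2s)^2 = 108s^5
s = (5.1 × 10^-29 / 108)^(1/5) = 8.61 × 10^-7 M
[Sr^2+] = 3s = 2.6 x 10^-6 M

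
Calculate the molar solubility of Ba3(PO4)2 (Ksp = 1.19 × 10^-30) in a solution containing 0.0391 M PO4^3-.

Ba3(PO4)2(s) ⇌ 3 Ba^2+ + 2 PO4^3-
Ksp = [Ba^2+]^3[PO4^3-]^2
Let s be the molar solubility in this solution. [Ba^2+] = 3s, [PO4^3-] = 0.0391 + 2s ≈ 0.0391 (since the PO4^3- already present dominates).
Ksp ≈ (3s)^3 × (0.0391)^2
s = 3.07 x 10^-10 M
Check: 2s = 6.1 x 10^-10 ≪ 0.0391, so the approximation is valid.

s = 3.07e-10 M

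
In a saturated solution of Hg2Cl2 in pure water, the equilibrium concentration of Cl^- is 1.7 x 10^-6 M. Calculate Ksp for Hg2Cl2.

Ksp = 2.5 × 10^-18

Hg2Cl2(s) ⇌ Hg2^2+(aq) + 2 Cl^-(aq)
Stoichiometry gives [Hg2^2+] = (1/2)[Cl^-] = 8.50 × 10^-7 M.
Ksp = [Hg2^2+][Cl^-]^2
Ksp = 8.50 × 10^-7 × (1.7 x 10^-6)^2 = 2.5 x 10^-18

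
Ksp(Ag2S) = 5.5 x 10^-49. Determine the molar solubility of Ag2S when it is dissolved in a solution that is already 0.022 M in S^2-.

s = 2.5 × 10^-24 M

Ag2S(s) ⇌ 2 Ag^+(aq) + S^2-(aq)
Ksp = [Ag^+]^2[S^2-]
Let s = moles of Ag2S that dissolve per litre. [Ag^+] = 2s, [S^2-] = 0.022 + s ≈ 0.022 (since the S^2- already present dominates).
Ksp ≈ (2s)^2 × 0.022
s = 2.5 × 10^-24 M
Check: s = 2.5 × 10^-24 ≪ 0.022, so the approximation is valid.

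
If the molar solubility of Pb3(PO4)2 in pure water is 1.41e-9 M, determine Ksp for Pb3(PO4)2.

Ksp = 6.02 × 10^-43

Pb3(PO4)2(s) <=> 3 Pb^2+(aq) + 2 PO4^3-(aq)
With molar solubility s: [Pb^2+] = 3s, [PO4^3-] = 2s.
Ksp = [Pb^2+]^3[PO4^3-]^2
Substituting: Ksp = (3s)^3(2s)^2 = 108s^5
With s = 1.41 x 10^-9: Ksp = 6.02 x 10^-43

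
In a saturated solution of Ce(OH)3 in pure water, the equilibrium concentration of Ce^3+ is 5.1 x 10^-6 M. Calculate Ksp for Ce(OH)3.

Ce(OH)3(s) ⇌ Ce^3+(aq) + 3 OH^-(aq)
Stoichiometry gives [OH^-] = (3/1)[Ce^3+] = 1.53 x 10^-5 M.
Ksp = [Ce^3+][OH^-]^3
Ksp = 5.1 × 10^-6 × (1.53 x 10^-5)^3 = 1.8 × 10^-20

1.8 x 10^-20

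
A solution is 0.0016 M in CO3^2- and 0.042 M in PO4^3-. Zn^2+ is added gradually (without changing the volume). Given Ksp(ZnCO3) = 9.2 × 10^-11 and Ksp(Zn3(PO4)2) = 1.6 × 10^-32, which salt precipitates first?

Zn3(PO4)2

Precipitation of each salt starts when its ion product equals its Ksp.
For ZnCO3: 9.2 × 10^-11 = 0.0016 × [Zn^2+]  ⇒  [Zn^2+] = 5.8 × 10^-8 M.
For Zn3(PO4)2: 1.6 × 10^-32 = (0.042)^2 × [Zn^2+]^3  ⇒  [Zn^2+] = 2.1 × 10^-10 M.
The salt with the lower threshold [Zn^2+] precipitates first: Zn3(PO4)2.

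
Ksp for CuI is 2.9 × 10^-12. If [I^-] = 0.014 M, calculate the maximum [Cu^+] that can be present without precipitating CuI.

CuI(s) ⇌ Cu^+(aq) + I^-(aq)
Ksp = [Cu^+][I^-]
Precipitation begins when Q = Ksp. With [I^-] = 0.014 M:
2.9 × 10^-12 = (0.014) × [Cu^+]
[Cu^+] = (2.9 × 10^-12 / 1.4 x 10^-2) = 2.1 x 10^-10 M

[Cu^+] = 2.1 × 10^-10 M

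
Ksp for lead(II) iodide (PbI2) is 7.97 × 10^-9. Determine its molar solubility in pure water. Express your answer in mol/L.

s ≈ 1.26 x 10^-3 M

PbI2(s) ⇌ Pb^2+ + 2 I^-
Ksp = [Pb^2+][I^-]^2
Let s = molar solubility. Then [Pb^2+] = s and [I^-] = 2s.
Ksp = s(2s)^2 = 4s^3
s = (7.97 × 10^-9 / 4)^(1/3) = 1.26 × 10^-3 M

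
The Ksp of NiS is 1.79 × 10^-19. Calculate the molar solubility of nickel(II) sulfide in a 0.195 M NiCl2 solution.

NiS(s) ⇌ Ni^2+ + S^2-
Ksp = [Ni^2+][S^2-]
Let s be the molar solubility in this solution. [Ni^2+] = 0.195 + s ≈ 0.195, [S^2-] = s (since Ni^2+ from NiCl2 dominates).
Ksp ≈ 0.195 × s
s = 9.18 × 10^-19 M
Check: s = 9.2 × 10^-19 ≪ 0.195, so the approximation is valid.

9.18 x 10^-19 M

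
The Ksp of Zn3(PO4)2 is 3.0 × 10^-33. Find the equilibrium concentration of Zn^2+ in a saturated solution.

Zn3(PO4)2(s) ⇌ 3 Zn^2+(aq) + 2 PO4^3-(aq)
Ksp = [Zn^2+]^3[PO4^3-]^2
With molar solubility s: [Zn^2+] = 3s, [PO4^3-] = 2s.
Ksp = (3s)^3(2s)^2 = 108s^5
s^5 = 3.0 × 10^-33 / 108, so s = 1.23 × 10^-7 M
[Zn^2+] = 3s = 3.7 × 10^-7 M

[Zn^2+] ≈ 3.7 x 10^-7 M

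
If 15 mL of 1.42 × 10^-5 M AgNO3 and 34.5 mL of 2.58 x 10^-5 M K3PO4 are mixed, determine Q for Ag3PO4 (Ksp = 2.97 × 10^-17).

Q = 1.43 x 10^-21

Total volume = 15 + 34.5 = 49.5 mL.
[Ag^+] = 1.42 × 10^-5 × (15/49.5) = 4.303 × 10^-6 M
[PO4^3-] = 2.58 × 10^-5 × (34.5/49.5) = 1.798 x 10^-5 M
Ag3PO4(s) ⇌ 3 Ag^+ + PO4^3-, so Q = [Ag^+]^3[PO4^3-]
Q = (4.303 × 10^-6)^3(1.798 x 10^-5) = 1.43 × 10^-21
Q < Ksp, so no precipitate of Ag3PO4 forms.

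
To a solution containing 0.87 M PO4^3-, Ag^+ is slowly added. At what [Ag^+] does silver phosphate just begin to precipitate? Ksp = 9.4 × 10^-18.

2.2e-6 M

Ag3PO4(s) <=> 3 Ag^+ + PO4^3-
Ksp = [Ag^+]^3[PO4^3-]
Precipitation begins when Q = Ksp. With [PO4^3-] = 0.87 M:
9.4 × 10^-18 = (0.87) × [Ag^+]^3
[Ag^+] = (9.4 × 10^-18 / 8.7 x 10^-1)^(1/3) = 2.2 × 10^-6 M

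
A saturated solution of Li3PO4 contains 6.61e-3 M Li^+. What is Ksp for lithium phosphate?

6.36e-10

Li3PO4(s) ⇌ 3 Li^+(aq) + PO4^3-(aq)
Stoichiometry gives [PO4^3-] = (1/3)[Li^+] = 2.203 × 10^-3 M.
Ksp = [Li^+]^3[PO4^3-]
Ksp = (6.61 x 10^-3)^3 × 2.203 x 10^-3 = 6.36 × 10^-10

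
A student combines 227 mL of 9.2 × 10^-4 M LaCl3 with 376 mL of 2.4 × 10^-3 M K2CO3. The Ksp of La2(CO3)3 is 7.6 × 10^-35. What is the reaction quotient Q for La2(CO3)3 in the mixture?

Total volume = 227 + 376 = 603 mL.
[La^3+] = 9.2 × 10^-4 × (227/603) = 3.46 × 10^-4 M
[CO3^2-] = 2.4 × 10^-3 × (376/603) = 1.50 x 10^-3 M
La2(CO3)3(s) <=> 2 La^3+(aq) + 3 CO3^2-(aq), so Q = [La^3+]^2[CO3^2-]^3
Q = (3.46 x 10^-4)^2(1.50 × 10^-3)^3 = 4.0 × 10^-16
Q > Ksp, so La2(CO3)3 will precipitate.

Q = 4.0 x 10^-16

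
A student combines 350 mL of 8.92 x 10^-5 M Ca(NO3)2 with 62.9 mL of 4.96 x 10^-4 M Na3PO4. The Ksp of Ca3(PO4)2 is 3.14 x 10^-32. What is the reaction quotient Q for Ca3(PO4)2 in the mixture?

Total volume = 350 + 62.9 = 412.9 mL.
[Ca^2+] = 8.92 × 10^-5 × (350/412.9) = 7.561 × 10^-5 M
[PO4^3-] = 4.96 × 10^-4 × (62.9/412.9) = 7.556 × 10^-5 M
Ca3(PO4)2(s) ⇌ 3 Ca^2+ + 2 PO4^3-, so Q = [Ca^2+]^3[PO4^3-]^2
Q = (7.561 x 10^-5)^3(7.556 × 10^-5)^2 = 2.47 × 10^-21
Q > Ksp, so Ca3(PO4)2 will precipitate.

Q ≈ 2.47 x 10^-21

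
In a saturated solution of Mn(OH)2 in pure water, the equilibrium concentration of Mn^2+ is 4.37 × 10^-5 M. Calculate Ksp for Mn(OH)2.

Mn(OH)2(s) <=> Mn^2+ + 2 OH^-
Stoichiometry gives [OH^-] = (2/1)[Mn^2+] = 8.740 × 10^-5 M.
Ksp = [Mn^2+][OH^-]^2
Ksp = 4.37 × 10^-5 × (8.740 × 10^-5)^2 = 3.34 x 10^-13

Ksp ≈ 3.34 × 10^-13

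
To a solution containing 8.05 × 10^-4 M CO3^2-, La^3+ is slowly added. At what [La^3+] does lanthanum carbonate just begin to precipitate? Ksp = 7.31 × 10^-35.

La2(CO3)3(s) ⇌ 2 La^3+ + 3 CO3^2-
Ksp = [La^3+]^2[CO3^2-]^3
Precipitation begins when Q = Ksp. With [CO3^2-] = 8.05 × 10^-4 M:
7.31 × 10^-35 = (8.05 × 10^-4)^3 × [La^3+]^2
[La^3+] = (7.31 × 10^-35 / 5.217 x 10^-10)^(1/2) = 3.74 x 10^-13 M

3.74e-13 M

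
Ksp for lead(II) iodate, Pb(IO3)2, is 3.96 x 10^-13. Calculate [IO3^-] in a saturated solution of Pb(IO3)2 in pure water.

9.25 × 10^-5 M

Pb(IO3)2(s) ⇌ Pb^2+ + 2 IO3^-
Ksp = [Pb^2+][IO3^-]^2
For each mole of Pb(IO3)2 that dissolves: [Pb^2+] = s, [IO3^-] = 2s.
Ksp = s(2s)^2 = 4s^3
s = (3.96 x 10^-13 / 4)^(1/3) = 4.626 × 10^-5 M
[IO3^-] = 2s = 9.25 × 10^-5 M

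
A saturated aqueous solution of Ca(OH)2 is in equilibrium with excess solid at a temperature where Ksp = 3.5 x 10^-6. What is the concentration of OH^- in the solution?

Ca(OH)2(s) <=> Ca^2+ + 2 OH^-
Ksp = [Ca^2+][OH^-]^2
For each mole of Ca(OH)2 that dissolves: [Ca^2+] = s, [OH^-] = 2s.
Ksp = s(2s)^2 = 4s^3
Solving, s = (3.5 x 10^-6/4)^(1/3) = 9.56 × 10^-3 M
[OH^-] = 2s = 1.9 × 10^-2 M

[OH^-] = 1.9 x 10^-2 M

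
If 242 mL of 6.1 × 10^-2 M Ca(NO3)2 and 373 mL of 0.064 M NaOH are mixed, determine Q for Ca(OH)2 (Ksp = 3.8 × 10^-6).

Total volume = 242 + 373 = 615 mL.
[Ca^2+] = 6.1 × 10^-2 × (242/615) = 2.40 × 10^-2 M
[OH^-] = 6.4 × 10^-2 × (373/615) = 3.88 x 10^-2 M
Ca(OH)2(s) ⇌ Ca^2+(aq) + 2 OH^-(aq), so Q = [Ca^2+][OH^-]^2
Q = (2.40 x 10^-2)(3.88 × 10^-2)^2 = 3.6 × 10^-5
Q > Ksp, so Ca(OH)2 will precipitate.

Q ≈ 3.6e-5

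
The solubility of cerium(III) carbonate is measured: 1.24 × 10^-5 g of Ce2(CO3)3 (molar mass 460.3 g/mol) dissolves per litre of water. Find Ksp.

Ksp = 1.53 × 10^-36

Molar solubility s = (1.24 × 10^-5 g/L) / (460.3 g/mol) = 2.694 × 10^-8 M.
Ce2(CO3)3(s) ⇌ 2 Ce^3+(aq) + 3 CO3^2-(aq)
For each mole of Ce2(CO3)3 that dissolves: [Ce^3+] = 2s, [CO3^2-] = 3s.
Ksp = [Ce^3+]^2[CO3^2-]^3
So Ksp = (2s)^2 × (3s)^3 = 108s^5
With s = 2.694 × 10^-8: Ksp = 1.53 × 10^-36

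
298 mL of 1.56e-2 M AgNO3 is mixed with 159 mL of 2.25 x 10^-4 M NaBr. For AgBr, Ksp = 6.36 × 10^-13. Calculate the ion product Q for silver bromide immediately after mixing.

Q ≈ 7.96 × 10^-7

Total volume = 298 + 159 = 457 mL.
[Ag^+] = 1.56 × 10^-2 × (298/457) = 1.017 × 10^-2 M
[Br^-] = 2.25 × 10^-4 × (159/457) = 7.828 × 10^-5 M
AgBr(s) <=> Ag^+ + Br^-, so Q = [Ag^+][Br^-]
Q = (1.017 x 10^-2)(7.828 x 10^-5) = 7.96 × 10^-7
Q > Ksp, so AgBr will precipitate.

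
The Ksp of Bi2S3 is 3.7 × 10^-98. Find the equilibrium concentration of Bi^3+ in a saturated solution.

[Bi^3+] ≈ 2.6 x 10^-20 M

Bi2S3(s) <=> 2 Bi^3+(aq) + 3 S^2-(aq)
Ksp = [Bi^3+]^2[S^2-]^3
With molar solubility s: [Bi^3+] = 2s, [S^2-] = 3s.
So Ksp = (2s)^2 × (3s)^3 = 108s^5
Solving, s = (3.7 × 10^-98/108)^(1/5) = 1.28 × 10^-20 M
[Bi^3+] = 2s = 2.6 × 10^-20 M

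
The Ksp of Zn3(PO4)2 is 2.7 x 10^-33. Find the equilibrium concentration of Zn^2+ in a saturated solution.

[Zn^2+] = 3.6e-7 M

Zn3(PO4)2(s) ⇌ 3 Zn^2+(aq) + 2 PO4^3-(aq)
Ksp = [Zn^2+]^3[PO4^3-]^2
If s mol/L of Zn3(PO4)2 dissolves, [Zn^2+] = 3s and [PO4^3-] = 2s.
So Ksp = (3s)^3 × (2s)^2 = 108s^5
s^5 = 2.7 x 10^-33 / 108, so s = 1.20 × 10^-7 M
[Zn^2+] = 3s = 3.6 x 10^-7 M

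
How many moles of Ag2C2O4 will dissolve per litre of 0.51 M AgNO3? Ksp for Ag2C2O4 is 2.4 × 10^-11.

Ag2C2O4(s) <=> 2 Ag^+(aq) + C2O4^2-(aq)
Ksp = [Ag^+]^2[C2O4^2-]
Let s = moles of Ag2C2O4 that dissolve per litre. [Ag^+] = 0.51 + 2s ≈ 0.51, [C2O4^2-] = s (since Ag^+ from AgNO3 dominates).
Ksp ≈ (0.51)^2 × s
s = 9.2 × 10^-11 M
Check: 2s = 1.8 x 10^-10 ≪ 0.51, so the approximation is valid.

s = 9.2 × 10^-11 M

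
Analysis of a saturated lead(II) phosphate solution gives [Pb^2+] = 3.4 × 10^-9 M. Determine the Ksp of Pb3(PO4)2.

Ksp = 2.0e-43

Pb3(PO4)2(s) ⇌ 3 Pb^2+ + 2 PO4^3-
Stoichiometry gives [PO4^3-] = (2/3)[Pb^2+] = 2.27 × 10^-9 M.
Ksp = [Pb^2+]^3[PO4^3-]^2
Ksp = (3.4 x 10^-9)^3 × (2.27 × 10^-9)^2 = 2.0 × 10^-43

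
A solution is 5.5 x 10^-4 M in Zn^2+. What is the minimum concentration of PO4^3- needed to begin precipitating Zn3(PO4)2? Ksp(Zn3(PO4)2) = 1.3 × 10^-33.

[PO4^3-] = 2.8 × 10^-12 M

Zn3(PO4)2(s) ⇌ 3 Zn^2+ + 2 PO4^3-
Ksp = [Zn^2+]^3[PO4^3-]^2
Precipitation begins when Q = Ksp. With [Zn^2+] = 5.5 x 10^-4 M:
1.3 × 10^-33 = (5.5 x 10^-4)^3 × [PO4^3-]^2
[PO4^3-] = (1.3 × 10^-33 / 1.66 x 10^-10)^(1/2) = 2.8 × 10^-12 M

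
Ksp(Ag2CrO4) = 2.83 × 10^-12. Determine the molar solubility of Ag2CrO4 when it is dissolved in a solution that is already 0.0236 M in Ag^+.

Ag2CrO4(s) <=> 2 Ag^+ + CrO4^2-
Ksp = [Ag^+]^2[CrO4^2-]
Let s be the molar solubility in this solution. [Ag^+] = 0.0236 + 2s ≈ 0.0236, [CrO4^2-] = s (since the Ag^+ already present dominates).
Ksp ≈ (0.0236)^2 × s
s = 5.08 × 10^-9 M
Check: 2s = 1.0 × 10^-8 ≪ 0.0236, so the approximation is valid.

s ≈ 5.08e-9 M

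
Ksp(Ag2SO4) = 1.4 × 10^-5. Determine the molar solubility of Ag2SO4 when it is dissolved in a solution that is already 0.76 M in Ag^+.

s = 2.4 × 10^-5 M

Ag2SO4(s) <=> 2 Ag^+ + SO4^2-
Ksp = [Ag^+]^2[SO4^2-]
Let s be the molar solubility in this solution. [Ag^+] = 0.76 + 2s ≈ 0.76, [SO4^2-] = s (Ksp is small, so little additional dissolves).
Ksp ≈ (0.76)^2 × s
s = 2.4 × 10^-5 M
Check: 2s = 4.8 × 10^-5 ≪ 0.76, so the approximation is valid.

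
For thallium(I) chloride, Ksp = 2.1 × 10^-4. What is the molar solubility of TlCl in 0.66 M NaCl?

TlCl(s) <=> Tl^+(aq) + Cl^-(aq)
Ksp = [Tl^+][Cl^-]
If s mol/L dissolves here, [Tl^+] = s, [Cl^-] = 0.66 + s ≈ 0.66 (Ksp is small, so little additional dissolves).
Ksp ≈ s × 0.66
s = 3.2 x 10^-4 M
Check: s = 3.2 x 10^-4 ≪ 0.66, so the approximation is valid.

s ≈ 3.2 × 10^-4 M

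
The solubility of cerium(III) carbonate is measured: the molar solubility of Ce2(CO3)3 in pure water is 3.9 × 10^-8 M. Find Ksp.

Ksp ≈ 9.7 × 10^-36

Ce2(CO3)3(s) ⇌ 2 Ce^3+(aq) + 3 CO3^2-(aq)
With molar solubility s: [Ce^3+] = 2s, [CO3^2-] = 3s.
Ksp = [Ce^3+]^2[CO3^2-]^3
So Ksp = (2s)^2 × (3s)^3 = 108s^5
Ksp = 108 × (3.9 × 10^-8)^5 = 9.7 × 10^-36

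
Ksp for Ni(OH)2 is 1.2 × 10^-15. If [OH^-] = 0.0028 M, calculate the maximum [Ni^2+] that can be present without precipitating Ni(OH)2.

1.5 x 10^-10 M

Ni(OH)2(s) <=> Ni^2+ + 2 OH^-
Ksp = [Ni^2+][OH^-]^2
Precipitation begins when Q = Ksp. With [OH^-] = 0.0028 M:
1.2 × 10^-15 = (0.0028)^2 × [Ni^2+]
[Ni^2+] = (1.2 × 10^-15 / 7.84 × 10^-6) = 1.5 x 10^-10 M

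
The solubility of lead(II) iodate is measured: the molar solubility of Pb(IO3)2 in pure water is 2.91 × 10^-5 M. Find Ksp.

Ksp = 9.86e-14

Pb(IO3)2(s) ⇌ Pb^2+(aq) + 2 IO3^-(aq)
With molar solubility s: [Pb^2+] = s, [IO3^-] = 2s.
Ksp = [Pb^2+][IO3^-]^2
Ksp = s(2s)^2 = 4s^3
With s = 2.91 × 10^-5: Ksp = 9.86 × 10^-14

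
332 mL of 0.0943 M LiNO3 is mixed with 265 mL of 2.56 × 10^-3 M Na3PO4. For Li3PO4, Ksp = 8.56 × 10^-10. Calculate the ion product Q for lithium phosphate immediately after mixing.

Q = 1.64 x 10^-7

Total volume = 332 + 265 = 597 mL.
[Li^+] = 9.43 × 10^-2 × (332/597) = 5.244 × 10^-2 M
[PO4^3-] = 2.56 × 10^-3 × (265/597) = 1.136 × 10^-3 M
Li3PO4(s) <=> 3 Li^+ + PO4^3-, so Q = [Li^+]^3[PO4^3-]
Q = (5.244 × 10^-2)^3(1.136 × 10^-3) = 1.64 × 10^-7
Q > Ksp, so Li3PO4 will precipitate.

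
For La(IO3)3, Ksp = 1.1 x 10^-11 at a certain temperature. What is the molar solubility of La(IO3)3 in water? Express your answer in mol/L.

s ≈ 8.0 × 10^-4 M

La(IO3)3(s) ⇌ La^3+ + 3 IO3^-
Ksp = [La^3+][IO3^-]^3
With molar solubility s: [La^3+] = s, [IO3^-] = 3s.
Substituting: Ksp = s(3s)^3 = 27s^4
Solving, s = (1.1 x 10^-11/27)^(1/4) = 8.0 × 10^-4 M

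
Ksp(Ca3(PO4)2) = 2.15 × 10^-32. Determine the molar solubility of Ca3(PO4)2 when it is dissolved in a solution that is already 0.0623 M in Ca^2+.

s ≈ 4.71 × 10^-15 M

Ca3(PO4)2(s) ⇌ 3 Ca^2+(aq) + 2 PO4^3-(aq)
Ksp = [Ca^2+]^3[PO4^3-]^2
If s mol/L dissolves here, [Ca^2+] = 0.0623 + 3s ≈ 0.0623, [PO4^3-] = 2s (since the Ca^2+ already present dominates).
Ksp ≈ (0.0623)^3 × (2s)^2
s = 4.71 x 10^-15 M
Check: 3s = 1.4 × 10^-14 ≪ 0.0623, so the approximation is valid.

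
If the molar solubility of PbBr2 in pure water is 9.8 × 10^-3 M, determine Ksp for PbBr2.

Ksp = 3.8 × 10^-6

PbBr2(s) ⇌ Pb^2+(aq) + 2 Br^-(aq)
Let s = molar solubility. Then [Pb^2+] = s and [Br^-] = 2s.
Ksp = [Pb^2+][Br^-]^2
Ksp = s(2s)^2 = 4s^3
Ksp = 4 × (9.8 × 10^-3)^3 = 3.8 × 10^-6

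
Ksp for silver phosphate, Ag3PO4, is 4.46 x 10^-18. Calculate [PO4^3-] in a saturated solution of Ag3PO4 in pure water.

2.02 x 10^-5 M

Ag3PO4(s) ⇌ 3 Ag^+ + PO4^3-
Ksp = [Ag^+]^3[PO4^3-]
If s mol/L of Ag3PO4 dissolves, [Ag^+] = 3s and [PO4^3-] = s.
Ksp = (3s)^3s = 27s^4
s^4 = 4.46 x 10^-18 / 27, so s = 2.016 × 10^-5 M
[PO4^3-] = s = 2.02 x 10^-5 M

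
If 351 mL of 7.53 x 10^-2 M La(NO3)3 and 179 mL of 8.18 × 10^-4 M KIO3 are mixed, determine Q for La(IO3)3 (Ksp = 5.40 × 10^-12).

Total volume = 351 + 179 = 530 mL.
[La^3+] = 7.53 × 10^-2 × (351/530) = 4.987 × 10^-2 M
[IO3^-] = 8.18 × 10^-4 × (179/530) = 2.763 x 10^-4 M
La(IO3)3(s) ⇌ La^3+(aq) + 3 IO3^-(aq), so Q = [La^3+][IO3^-]^3
Q = (4.987 x 10^-2)(2.763 × 10^-4)^3 = 1.05 × 10^-12
Q < Ksp, so no precipitate of La(IO3)3 forms.

1.05e-12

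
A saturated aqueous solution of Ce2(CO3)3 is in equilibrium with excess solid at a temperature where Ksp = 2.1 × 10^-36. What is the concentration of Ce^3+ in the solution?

Ce2(CO3)3(s) <=> 2 Ce^3+(aq) + 3 CO3^2-(aq)
Ksp = [Ce^3+]^2[CO3^2-]^3
Let s = molar solubility. Then [Ce^3+] = 2s and [CO3^2-] = 3s.
Ksp = (2s)^2(3s)^3 = 108s^5
Solving, s = (2.1 × 10^-36/108)^(1/5) = 2.87 × 10^-8 M
[Ce^3+] = 2s = 5.7 x 10^-8 M

[Ce^3+] = 5.7 × 10^-8 M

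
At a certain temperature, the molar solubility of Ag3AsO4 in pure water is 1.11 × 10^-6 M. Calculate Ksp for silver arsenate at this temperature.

Ksp = 4.10 x 10^-23

Ag3AsO4(s) ⇌ 3 Ag^+(aq) + AsO4^3-(aq)
If s mol/L of Ag3AsO4 dissolves, [Ag^+] = 3s and [AsO4^3-] = s.
Ksp = [Ag^+]^3[AsO4^3-]
Ksp = (3s)^3s = 27s^4
With s = 1.11 x 10^-6: Ksp = 4.10 x 10^-23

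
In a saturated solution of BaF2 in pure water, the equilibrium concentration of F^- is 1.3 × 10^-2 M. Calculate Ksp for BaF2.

Ksp = 1.1 × 10^-6

BaF2(s) <=> Ba^2+ + 2 F^-
Stoichiometry gives [Ba^2+] = (1/2)[F^-] = 6.50 × 10^-3 M.
Ksp = [Ba^2+][F^-]^2
Ksp = 6.50 x 10^-3 × (1.3 x 10^-2)^2 = 1.1 × 10^-6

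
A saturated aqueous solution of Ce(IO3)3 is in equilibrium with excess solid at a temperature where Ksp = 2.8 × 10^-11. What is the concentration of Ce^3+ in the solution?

1.0 × 10^-3 M

Ce(IO3)3(s) ⇌ Ce^3+(aq) + 3 IO3^-(aq)
Ksp = [Ce^3+][IO3^-]^3
With molar solubility s: [Ce^3+] = s, [IO3^-] = 3s.
So Ksp = s × (3s)^3 = 27s^4
Solving, s = (2.8 × 10^-11/27)^(1/4) = 1.01 x 10^-3 M
[Ce^3+] = s = 1.0 x 10^-3 M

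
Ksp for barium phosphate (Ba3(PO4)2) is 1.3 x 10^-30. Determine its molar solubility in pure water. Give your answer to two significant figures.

Ba3(PO4)2(s) ⇌ 3 Ba^2+(aq) + 2 PO4^3-(aq)
Ksp = [Ba^2+]^3[PO4^3-]^2
For each mole of Ba3(PO4)2 that dissolves: [Ba^2+] = 3s, [PO4^3-] = 2s.
Ksp = (3s)^3(2s)^2 = 108s^5
Solving, s = (1.3 x 10^-30/108)^(1/5) = 4.1 × 10^-7 M

s = 4.1 x 10^-7 M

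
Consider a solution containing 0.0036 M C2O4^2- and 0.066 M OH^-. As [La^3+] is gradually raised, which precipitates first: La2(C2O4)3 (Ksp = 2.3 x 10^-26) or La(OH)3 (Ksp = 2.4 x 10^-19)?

Precipitation of each salt starts when its ion product equals its Ksp.
For La2(C2O4)3: 2.3 x 10^-26 = (0.0036)^3 × [La^3+]^2  ⇒  [La^3+] = 7.0 × 10^-10 M.
For La(OH)3: 2.4 x 10^-19 = (0.066)^3 × [La^3+]  ⇒  [La^3+] = 8.3 x 10^-16 M.
The salt with the lower threshold [La^3+] precipitates first: La(OH)3.

La(OH)3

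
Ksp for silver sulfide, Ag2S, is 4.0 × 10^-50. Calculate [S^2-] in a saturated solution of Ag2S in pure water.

[S^2-] = 2.2e-17 M

Ag2S(s) ⇌ 2 Ag^+ + S^2-
Ksp = [Ag^+]^2[S^2-]
For each mole of Ag2S that dissolves: [Ag^+] = 2s, [S^2-] = s.
Ksp = (2s)^2s = 4s^3
s = (4.0 × 10^-50 / 4)^(1/3) = 2.15 x 10^-17 M
[S^2-] = s = 2.2 × 10^-17 M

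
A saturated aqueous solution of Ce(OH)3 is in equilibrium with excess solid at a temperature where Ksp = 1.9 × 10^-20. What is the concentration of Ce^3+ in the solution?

5.2e-6 M

Ce(OH)3(s) <=> Ce^3+(aq) + 3 OH^-(aq)
Ksp = [Ce^3+][OH^-]^3
For each mole of Ce(OH)3 that dissolves: [Ce^3+] = s, [OH^-] = 3s.
Substituting: Ksp = s(3s)^3 = 27s^4
s^4 = 1.9 × 10^-20 / 27, so s = 5.15 × 10^-6 M
[Ce^3+] = s = 5.2 × 10^-6 M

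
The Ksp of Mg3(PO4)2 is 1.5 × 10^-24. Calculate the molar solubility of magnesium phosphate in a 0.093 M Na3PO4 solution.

Mg3(PO4)2(s) <=> 3 Mg^2+ + 2 PO4^3-
Ksp = [Mg^2+]^3[PO4^3-]^2
Let s be the molar solubility in this solution. [Mg^2+] = 3s, [PO4^3-] = 0.093 + 2s ≈ 0.093 (common-ion effect: PO4^3- is already 0.093 M).
Ksp ≈ (3s)^3 × (0.093)^2
s = 1.9 × 10^-8 M
Check: 2s = 3.7 x 10^-8 ≪ 0.093, so the approximation is valid.

1.9 × 10^-8 M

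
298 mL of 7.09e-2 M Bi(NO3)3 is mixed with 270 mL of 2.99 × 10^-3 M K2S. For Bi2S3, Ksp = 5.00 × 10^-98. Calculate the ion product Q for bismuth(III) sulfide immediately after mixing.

Total volume = 298 + 270 = 568 mL.
[Bi^3+] = 7.09 × 10^-2 × (298/568) = 3.720 × 10^-2 M
[S^2-] = 2.99 x 10^-3 × (270/568) = 1.421 × 10^-3 M
Bi2S3(s) ⇌ 2 Bi^3+ + 3 S^2-, so Q = [Bi^3+]^2[S^2-]^3
Q = (3.720 × 10^-2)^2(1.421 × 10^-3)^3 = 3.97 × 10^-12
Q > Ksp, so Bi2S3 will precipitate.

Q = 3.97 x 10^-12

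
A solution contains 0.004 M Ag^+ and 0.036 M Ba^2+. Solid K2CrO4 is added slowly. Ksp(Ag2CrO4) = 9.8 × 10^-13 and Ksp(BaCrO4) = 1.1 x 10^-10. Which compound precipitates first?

Precipitation of each salt starts when its ion product equals its Ksp.
For Ag2CrO4: 9.8 × 10^-13 = (0.004)^2 × [CrO4^2-]  ⇒  [CrO4^2-] = 6.1 × 10^-8 M.
For BaCrO4: 1.1 x 10^-10 = 0.036 × [CrO4^2-]  ⇒  [CrO4^2-] = 3.1 × 10^-9 M.
The salt with the lower threshold [CrO4^2-] precipitates first: BaCrO4.

BaCrO4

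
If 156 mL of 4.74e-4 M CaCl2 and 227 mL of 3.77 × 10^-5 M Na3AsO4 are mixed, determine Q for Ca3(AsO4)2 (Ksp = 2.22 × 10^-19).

Total volume = 156 + 227 = 383 mL.
[Ca^2+] = 4.74 × 10^-4 × (156/383) = 1.931 x 10^-4 M
[AsO4^3-] = 3.77 x 10^-5 × (227/383) = 2.234 × 10^-5 M
Ca3(AsO4)2(s) ⇌ 3 Ca^2+ + 2 AsO4^3-, so Q = [Ca^2+]^3[AsO4^3-]^2
Q = (1.931 x 10^-4)^3(2.234 × 10^-5)^2 = 3.59 × 10^-21
Q < Ksp, so no precipitate of Ca3(AsO4)2 forms.

Q ≈ 3.59 × 10^-21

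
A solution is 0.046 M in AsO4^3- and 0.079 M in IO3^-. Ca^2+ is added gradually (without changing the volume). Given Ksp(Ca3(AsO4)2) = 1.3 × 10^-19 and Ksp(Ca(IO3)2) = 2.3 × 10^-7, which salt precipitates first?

Ca3(AsO4)2

Each salt begins to precipitate when Q = Ksp, i.e. when [Ca^2+] reaches its threshold.
For Ca3(AsO4)2: 1.3 × 10^-19 = (0.046)^2 × [Ca^2+]^3  ⇒  [Ca^2+] = 3.9 x 10^-6 M.
For Ca(IO3)2: 2.3 × 10^-7 = (0.079)^2 × [Ca^2+]  ⇒  [Ca^2+] = 3.7 × 10^-5 M.
The salt with the lower threshold [Ca^2+] precipitates first: Ca3(AsO4)2.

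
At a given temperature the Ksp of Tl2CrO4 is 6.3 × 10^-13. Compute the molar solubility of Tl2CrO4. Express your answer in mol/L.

Tl2CrO4(s) ⇌ 2 Tl^+(aq) + CrO4^2-(aq)
Ksp = [Tl^+]^2[CrO4^2-]
If s mol/L of Tl2CrO4 dissolves, [Tl^+] = 2s and [CrO4^2-] = s.
Substituting: Ksp = (2s)^2s = 4s^3
s^3 = 6.3 × 10^-13 / 4, so s = 5.4 x 10^-5 M

s = 5.4e-5 M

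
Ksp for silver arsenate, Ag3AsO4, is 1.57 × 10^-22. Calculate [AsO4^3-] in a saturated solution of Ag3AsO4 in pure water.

[AsO4^3-] ≈ 1.55e-6 M

Ag3AsO4(s) <=> 3 Ag^+ + AsO4^3-
Ksp = [Ag^+]^3[AsO4^3-]
For each mole of Ag3AsO4 that dissolves: [Ag^+] = 3s, [AsO4^3-] = s.
So Ksp = (3s)^3 × s = 27s^4
s = (1.57 × 10^-22 / 27)^(1/4) = 1.553 x 10^-6 M
[AsO4^3-] = s = 1.55 x 10^-6 M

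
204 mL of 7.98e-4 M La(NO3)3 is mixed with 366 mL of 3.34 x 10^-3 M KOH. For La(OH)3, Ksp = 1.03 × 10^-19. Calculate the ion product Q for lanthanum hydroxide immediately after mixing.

2.82e-12

Total volume = 204 + 366 = 570 mL.
[La^3+] = 7.98 x 10^-4 × (204/570) = 2.856 × 10^-4 M
[OH^-] = 3.34 × 10^-3 × (366/570) = 2.145 × 10^-3 M
La(OH)3(s) ⇌ La^3+ + 3 OH^-, so Q = [La^3+][OH^-]^3
Q = (2.856 × 10^-4)(2.145 × 10^-3)^3 = 2.82 x 10^-12
Q > Ksp, so La(OH)3 will precipitate.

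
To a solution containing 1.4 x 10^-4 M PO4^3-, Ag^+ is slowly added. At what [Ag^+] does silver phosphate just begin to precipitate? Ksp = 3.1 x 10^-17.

[Ag^+] = 6.0e-5 M

Ag3PO4(s) ⇌ 3 Ag^+ + PO4^3-
Ksp = [Ag^+]^3[PO4^3-]
Precipitation begins when Q = Ksp. With [PO4^3-] = 1.4 x 10^-4 M:
3.1 x 10^-17 = (1.4 x 10^-4) × [Ag^+]^3
[Ag^+] = (3.1 x 10^-17 / 1.4 x 10^-4)^(1/3) = 6.0 × 10^-5 M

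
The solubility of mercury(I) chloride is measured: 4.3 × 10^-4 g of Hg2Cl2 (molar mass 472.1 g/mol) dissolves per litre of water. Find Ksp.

Molar solubility s = (4.3 x 10^-4 g/L) / (472.1 g/mol) = 9.11 x 10^-7 M.
Hg2Cl2(s) <=> Hg2^2+(aq) + 2 Cl^-(aq)
If s mol/L of Hg2Cl2 dissolves, [Hg2^2+] = s and [Cl^-] = 2s.
Ksp = [Hg2^2+][Cl^-]^2
So Ksp = s × (2s)^2 = 4s^3
Ksp = 4 × (9.11 × 10^-7)^3 = 3.0 × 10^-18

3.0 x 10^-18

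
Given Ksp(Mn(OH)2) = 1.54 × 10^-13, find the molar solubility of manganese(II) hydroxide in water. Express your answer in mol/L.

Mn(OH)2(s) <=> Mn^2+(aq) + 2 OH^-(aq)
Ksp = [Mn^2+][OH^-]^2
With molar solubility s: [Mn^2+] = s, [OH^-] = 2s.
Substituting: Ksp = s(2s)^2 = 4s^3
s = (1.54 × 10^-13 / 4)^(1/3) = 3.38 × 10^-5 M

s ≈ 3.38 × 10^-5 M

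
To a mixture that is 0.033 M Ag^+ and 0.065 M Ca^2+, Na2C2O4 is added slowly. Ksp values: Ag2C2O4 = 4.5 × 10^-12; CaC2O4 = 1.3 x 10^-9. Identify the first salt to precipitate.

Ag2C2O4

Each salt begins to precipitate when Q = Ksp, i.e. when [C2O4^2-] reaches its threshold.
For Ag2C2O4: 4.5 × 10^-12 = (0.033)^2 × [C2O4^2-]  ⇒  [C2O4^2-] = 4.1 × 10^-9 M.
For CaC2O4: 1.3 x 10^-9 = 0.065 × [C2O4^2-]  ⇒  [C2O4^2-] = 2.0 × 10^-8 M.
The salt with the lower threshold [C2O4^2-] precipitates first: Ag2C2O4.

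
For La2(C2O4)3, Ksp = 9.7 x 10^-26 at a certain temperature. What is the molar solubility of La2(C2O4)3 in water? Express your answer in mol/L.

La2(C2O4)3(s) ⇌ 2 La^3+(aq) + 3 C2O4^2-(aq)
Ksp = [La^3+]^2[C2O4^2-]^3
If s mol/L of La2(C2O4)3 dissolves, [La^3+] = 2s and [C2O4^2-] = 3s.
So Ksp = (2s)^2 × (3s)^3 = 108s^5
Solving, s = (9.7 x 10^-26/108)^(1/5) = 3.9 × 10^-6 M

s ≈ 3.9 × 10^-6 M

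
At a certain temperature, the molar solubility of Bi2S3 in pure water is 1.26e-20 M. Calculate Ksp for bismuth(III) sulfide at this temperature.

3.43 × 10^-98

Bi2S3(s) ⇌ 2 Bi^3+ + 3 S^2-
If s mol/L of Bi2S3 dissolves, [Bi^3+] = 2s and [S^2-] = 3s.
Ksp = [Bi^3+]^2[S^2-]^3
Ksp = (2s)^2(3s)^3 = 108s^5
With s = 1.26 × 10^-20: Ksp = 3.43 × 10^-98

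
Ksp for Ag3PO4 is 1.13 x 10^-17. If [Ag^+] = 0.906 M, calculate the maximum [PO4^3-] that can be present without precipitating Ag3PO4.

[PO4^3-] ≈ 1.52 × 10^-17 M

Ag3PO4(s) <=> 3 Ag^+(aq) + PO4^3-(aq)
Ksp = [Ag^+]^3[PO4^3-]
Precipitation begins when Q = Ksp. With [Ag^+] = 0.906 M:
1.13 x 10^-17 = (0.906)^3 × [PO4^3-]
[PO4^3-] = (1.13 x 10^-17 / 7.437 × 10^-1) = 1.52 × 10^-17 M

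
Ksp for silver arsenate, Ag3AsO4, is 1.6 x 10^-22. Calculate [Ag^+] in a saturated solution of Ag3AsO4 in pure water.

[Ag^+] = 4.7 × 10^-6 M

Ag3AsO4(s) ⇌ 3 Ag^+ + AsO4^3-
Ksp = [Ag^+]^3[AsO4^3-]
If s mol/L of Ag3AsO4 dissolves, [Ag^+] = 3s and [AsO4^3-] = s.
Ksp = (3s)^3s = 27s^4
Solving, s = (1.6 x 10^-22/27)^(1/4) = 1.56 × 10^-6 M
[Ag^+] = 3s = 4.7 x 10^-6 M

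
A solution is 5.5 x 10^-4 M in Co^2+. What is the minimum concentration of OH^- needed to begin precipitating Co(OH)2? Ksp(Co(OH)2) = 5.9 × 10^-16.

Co(OH)2(s) ⇌ Co^2+ + 2 OH^-
Ksp = [Co^2+][OH^-]^2
Precipitation begins when Q = Ksp. With [Co^2+] = 5.5 x 10^-4 M:
5.9 × 10^-16 = (5.5 x 10^-4) × [OH^-]^2
[OH^-] = (5.9 × 10^-16 / 5.5 x 10^-4)^(1/2) = 1.0 × 10^-6 M

[OH^-] ≈ 1.0e-6 M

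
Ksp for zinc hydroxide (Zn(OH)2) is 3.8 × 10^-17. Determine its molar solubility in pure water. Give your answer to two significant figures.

Zn(OH)2(s) ⇌ Zn^2+ + 2 OH^-
Ksp = [Zn^2+][OH^-]^2
Let s = molar solubility. Then [Zn^2+] = s and [OH^-] = 2s.
Ksp = s(2s)^2 = 4s^3
s^3 = 3.8 × 10^-17 / 4, so s = 2.1 x 10^-6 M

s = 2.1 × 10^-6 M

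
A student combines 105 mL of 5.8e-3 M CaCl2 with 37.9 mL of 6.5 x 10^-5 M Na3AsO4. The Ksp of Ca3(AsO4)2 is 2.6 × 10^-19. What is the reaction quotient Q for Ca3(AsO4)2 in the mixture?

Total volume = 105 + 37.9 = 142.9 mL.
[Ca^2+] = 5.8 x 10^-3 × (105/142.9) = 4.26 × 10^-3 M
[AsO4^3-] = 6.5 x 10^-5 × (37.9/142.9) = 1.72 × 10^-5 M
Ca3(AsO4)2(s) ⇌ 3 Ca^2+(aq) + 2 AsO4^3-(aq), so Q = [Ca^2+]^3[AsO4^3-]^2
Q = (4.26 × 10^-3)^3(1.72 × 10^-5)^2 = 2.3 × 10^-17
Q > Ksp, so Ca3(AsO4)2 will precipitate.

Q ≈ 2.3 × 10^-17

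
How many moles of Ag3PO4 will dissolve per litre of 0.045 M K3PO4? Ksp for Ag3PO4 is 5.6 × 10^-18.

Ag3PO4(s) ⇌ 3 Ag^+(aq) + PO4^3-(aq)
Ksp = [Ag^+]^3[PO4^3-]
Let s = moles of Ag3PO4 that dissolve per litre. [Ag^+] = 3s, [PO4^3-] = 0.045 + s ≈ 0.045 (Ksp is small, so little additional dissolves).
Ksp ≈ (3s)^3 × 0.045
s = 1.7 × 10^-6 M
Check: s = 1.7 × 10^-6 ≪ 0.045, so the approximation is valid.

1.7e-6 M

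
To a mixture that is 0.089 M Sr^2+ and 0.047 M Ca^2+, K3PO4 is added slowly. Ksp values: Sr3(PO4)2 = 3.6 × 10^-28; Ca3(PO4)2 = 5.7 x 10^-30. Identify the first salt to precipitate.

Precipitation of each salt starts when its ion product equals its Ksp.
For Sr3(PO4)2: 3.6 × 10^-28 = (0.089)^3 × [PO4^3-]^2  ⇒  [PO4^3-] = 7.1 x 10^-13 M.
For Ca3(PO4)2: 5.7 x 10^-30 = (0.047)^3 × [PO4^3-]^2  ⇒  [PO4^3-] = 2.3 × 10^-13 M.
The salt with the lower threshold [PO4^3-] precipitates first: Ca3(PO4)2.

Ca3(PO4)2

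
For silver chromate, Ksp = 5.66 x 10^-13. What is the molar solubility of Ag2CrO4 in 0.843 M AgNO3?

Ag2CrO4(s) ⇌ 2 Ag^+(aq) + CrO4^2-(aq)
Ksp = [Ag^+]^2[CrO4^2-]
If s mol/L dissolves here, [Ag^+] = 0.843 + 2s ≈ 0.843, [CrO4^2-] = s (Ksp is small, so little additional dissolves).
Ksp ≈ (0.843)^2 × s
s = 7.96 × 10^-13 M
Check: 2s = 1.6 × 10^-12 ≪ 0.843, so the approximation is valid.

s ≈ 7.96 × 10^-13 M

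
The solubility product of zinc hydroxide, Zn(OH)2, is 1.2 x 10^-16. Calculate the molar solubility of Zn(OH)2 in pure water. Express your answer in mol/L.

Zn(OH)2(s) ⇌ Zn^2+ + 2 OH^-
Ksp = [Zn^2+][OH^-]^2
Let s = molar solubility. Then [Zn^2+] = s and [OH^-] = 2s.
So Ksp = s × (2s)^2 = 4s^3
Solving, s = (1.2 x 10^-16/4)^(1/3) = 3.1 × 10^-6 M

s ≈ 3.1e-6 M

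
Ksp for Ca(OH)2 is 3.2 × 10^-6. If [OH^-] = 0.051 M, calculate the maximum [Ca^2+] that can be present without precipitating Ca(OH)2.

[Ca^2+] ≈ 1.2e-3 M

Ca(OH)2(s) <=> Ca^2+(aq) + 2 OH^-(aq)
Ksp = [Ca^2+][OH^-]^2
Precipitation begins when Q = Ksp. With [OH^-] = 0.051 M:
3.2 × 10^-6 = (0.051)^2 × [Ca^2+]
[Ca^2+] = (3.2 × 10^-6 / 2.60 x 10^-3) = 1.2 × 10^-3 M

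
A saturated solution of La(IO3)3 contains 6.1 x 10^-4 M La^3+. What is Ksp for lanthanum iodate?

Ksp ≈ 3.7e-12

La(IO3)3(s) ⇌ La^3+(aq) + 3 IO3^-(aq)
Stoichiometry gives [IO3^-] = (3/1)[La^3+] = 1.83 × 10^-3 M.
Ksp = [La^3+][IO3^-]^3
Ksp = 6.1 x 10^-4 × (1.83 × 10^-3)^3 = 3.7 × 10^-12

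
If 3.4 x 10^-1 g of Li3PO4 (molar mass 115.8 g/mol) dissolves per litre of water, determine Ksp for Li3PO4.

2.0 × 10^-9

Molar solubility s = (3.4 x 10^-1 g/L) / (115.8 g/mol) = 2.94 × 10^-3 M.
Li3PO4(s) ⇌ 3 Li^+(aq) + PO4^3-(aq)
With molar solubility s: [Li^+] = 3s, [PO4^3-] = s.
Ksp = [Li^+]^3[PO4^3-]
Ksp = (3s)^3s = 27s^4
With s = 2.94 × 10^-3: Ksp = 2.0 x 10^-9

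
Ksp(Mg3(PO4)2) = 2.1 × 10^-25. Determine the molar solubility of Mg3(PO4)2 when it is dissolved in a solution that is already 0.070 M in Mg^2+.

s = 1.2 × 10^-11 M

Mg3(PO4)2(s) ⇌ 3 Mg^2+(aq) + 2 PO4^3-(aq)
Ksp = [Mg^2+]^3[PO4^3-]^2
Let s = moles of Mg3(PO4)2 that dissolve per litre. [Mg^2+] = 0.070 + 3s ≈ 0.070, [PO4^3-] = 2s (common-ion effect: Mg^2+ is already 0.070 M).
Ksp ≈ (0.070)^3 × (2s)^2
s = 1.2 × 10^-11 M
Check: 3s = 3.7 × 10^-11 ≪ 0.070, so the approximation is valid.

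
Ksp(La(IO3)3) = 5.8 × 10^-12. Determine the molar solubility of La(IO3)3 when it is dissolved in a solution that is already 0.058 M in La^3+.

La(IO3)3(s) ⇌ La^3+(aq) + 3 IO3^-(aq)
Ksp = [La^3+][IO3^-]^3
Let s be the molar solubility in this solution. [La^3+] = 0.058 + s ≈ 0.058, [IO3^-] = 3s (common-ion effect: La^3+ is already 0.058 M).
Ksp ≈ 0.058 × (3s)^3
s = 1.5 x 10^-4 M
Check: s = 1.5 × 10^-4 ≪ 0.058, so the approximation is valid.

s ≈ 1.5e-4 M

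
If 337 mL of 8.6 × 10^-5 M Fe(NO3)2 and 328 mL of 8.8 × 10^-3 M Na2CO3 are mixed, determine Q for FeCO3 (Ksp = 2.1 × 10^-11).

Total volume = 337 + 328 = 665 mL.
[Fe^2+] = 8.6 × 10^-5 × (337/665) = 4.36 × 10^-5 M
[CO3^2-] = 8.8 × 10^-3 × (328/665) = 4.34 × 10^-3 M
FeCO3(s) ⇌ Fe^2+(aq) + CO3^2-(aq), so Q = [Fe^2+][CO3^2-]
Q = (4.36 × 10^-5)(4.34 × 10^-3) = 1.9 × 10^-7
Q > Ksp, so FeCO3 will precipitate.

1.9 x 10^-7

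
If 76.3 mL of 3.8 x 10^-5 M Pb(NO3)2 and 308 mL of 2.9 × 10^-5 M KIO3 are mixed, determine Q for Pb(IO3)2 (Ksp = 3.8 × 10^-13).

4.1 × 10^-15

Total volume = 76.3 + 308 = 384.3 mL.
[Pb^2+] = 3.8 x 10^-5 × (76.3/384.3) = 7.54 × 10^-6 M
[IO3^-] = 2.9 × 10^-5 × (308/384.3) = 2.32 x 10^-5 M
Pb(IO3)2(s) ⇌ Pb^2+(aq) + 2 IO3^-(aq), so Q = [Pb^2+][IO3^-]^2
Q = (7.54 × 10^-6)(2.32 x 10^-5)^2 = 4.1 × 10^-15
Q < Ksp, so no precipitate of Pb(IO3)2 forms.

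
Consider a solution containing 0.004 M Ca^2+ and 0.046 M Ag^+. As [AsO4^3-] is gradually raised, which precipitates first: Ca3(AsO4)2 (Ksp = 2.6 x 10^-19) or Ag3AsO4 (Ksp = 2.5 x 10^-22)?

Ag3AsO4

Each salt begins to precipitate when Q = Ksp, i.e. when [AsO4^3-] reaches its threshold.
For Ca3(AsO4)2: 2.6 x 10^-19 = (0.004)^3 × [AsO4^3-]^2  ⇒  [AsO4^3-] = 2.0 × 10^-6 M.
For Ag3AsO4: 2.5 x 10^-22 = (0.046)^3 × [AsO4^3-]  ⇒  [AsO4^3-] = 2.6 x 10^-18 M.
The salt with the lower threshold [AsO4^3-] precipitates first: Ag3AsO4.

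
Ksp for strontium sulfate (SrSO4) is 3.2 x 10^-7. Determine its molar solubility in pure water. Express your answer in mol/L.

s = 5.7 × 10^-4 M

SrSO4(s) ⇌ Sr^2+(aq) + SO4^2-(aq)
Ksp = [Sr^2+][SO4^2-]
If s mol/L of SrSO4 dissolves, [Sr^2+] = s and [SO4^2-] = s.
Ksp = (s)(s) = s^2
s = √(3.2 x 10^-7) = 5.7 × 10^-4 M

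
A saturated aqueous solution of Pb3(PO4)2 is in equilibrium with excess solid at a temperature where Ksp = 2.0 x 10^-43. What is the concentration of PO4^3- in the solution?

2.3e-9 M

Pb3(PO4)2(s) ⇌ 3 Pb^2+ + 2 PO4^3-
Ksp = [Pb^2+]^3[PO4^3-]^2
With molar solubility s: [Pb^2+] = 3s, [PO4^3-] = 2s.
Substituting: Ksp = (3s)^3(2s)^2 = 108s^5
Solving, s = (2.0 x 10^-43/108)^(1/5) = 1.13 x 10^-9 M
[PO4^3-] = 2s = 2.3 × 10^-9 M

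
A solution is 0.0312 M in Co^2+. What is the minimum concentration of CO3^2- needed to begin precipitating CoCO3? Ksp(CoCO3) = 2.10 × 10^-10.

[CO3^2-] ≈ 6.73 × 10^-9 M

CoCO3(s) <=> Co^2+(aq) + CO3^2-(aq)
Ksp = [Co^2+][CO3^2-]
Precipitation begins when Q = Ksp. With [Co^2+] = 0.0312 M:
2.10 × 10^-10 = (0.0312) × [CO3^2-]
[CO3^2-] = (2.10 × 10^-10 / 3.12 x 10^-2) = 6.73 x 10^-9 M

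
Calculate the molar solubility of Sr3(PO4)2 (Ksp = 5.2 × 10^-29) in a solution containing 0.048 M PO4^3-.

Sr3(PO4)2(s) ⇌ 3 Sr^2+(aq) + 2 PO4^3-(aq)
Ksp = [Sr^2+]^3[PO4^3-]^2
Let s = moles of Sr3(PO4)2 that dissolve per litre. [Sr^2+] = 3s, [PO4^3-] = 0.048 + 2s ≈ 0.048 (Ksp is small, so little additional dissolves).
Ksp ≈ (3s)^3 × (0.048)^2
s = 9.4 x 10^-10 M
Check: 2s = 1.9 × 10^-9 ≪ 0.048, so the approximation is valid.

s ≈ 9.4e-10 M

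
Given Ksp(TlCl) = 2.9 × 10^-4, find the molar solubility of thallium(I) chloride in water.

s ≈ 1.7 × 10^-2 M

TlCl(s) ⇌ Tl^+(aq) + Cl^-(aq)
Ksp = [Tl^+][Cl^-]
With molar solubility s: [Tl^+] = s, [Cl^-] = s.
Ksp = s^2
s = √(2.9 × 10^-4) = 1.7 × 10^-2 M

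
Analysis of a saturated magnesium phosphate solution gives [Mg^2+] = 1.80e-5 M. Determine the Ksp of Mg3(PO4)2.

Ksp ≈ 8.40 x 10^-25

Mg3(PO4)2(s) ⇌ 3 Mg^2+(aq) + 2 PO4^3-(aq)
Stoichiometry gives [PO4^3-] = (2/3)[Mg^2+] = 1.200 x 10^-5 M.
Ksp = [Mg^2+]^3[PO4^3-]^2
Ksp = (1.80 x 10^-5)^3 × (1.200 × 10^-5)^2 = 8.40 x 10^-25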